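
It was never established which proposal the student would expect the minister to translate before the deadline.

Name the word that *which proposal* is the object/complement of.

translate

Before movement: The student would expect the minister to translate which proposal before the deadline.
'which proposal' functions as the direct object of 'translate'. It moves to the left edge, and the trace sits right after 'translate':
It was never established which proposal the student would expect the minister to translate ___ before the deadline.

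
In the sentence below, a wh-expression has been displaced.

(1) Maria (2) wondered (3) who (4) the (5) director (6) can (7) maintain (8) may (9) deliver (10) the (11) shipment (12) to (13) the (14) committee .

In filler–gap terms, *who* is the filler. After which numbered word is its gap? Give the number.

Before movement: The director can maintain who may deliver the shipment to the committee.
The filler 'who' is interpreted as the subject of the clause embedded under 'maintain'. Wh-movement fronts it, leaving a gap right after 'maintain':
Maria wondered who the director can maintain ___ may deliver the shipment to the committee.
'maintain' is word 7.

7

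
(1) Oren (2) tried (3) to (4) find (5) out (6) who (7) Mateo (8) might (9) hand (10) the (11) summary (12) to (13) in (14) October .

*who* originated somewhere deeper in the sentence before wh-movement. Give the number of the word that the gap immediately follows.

Before movement: Mateo might hand the summary to who in October.
The filler 'who' is interpreted as the object of the preposition 'to' (recipient of 'hand'). Wh-movement fronts it, leaving a gap right after 'to':
Oren tried to find out who Mateo might hand the summary to ___ in October.
'to' is word 12.

12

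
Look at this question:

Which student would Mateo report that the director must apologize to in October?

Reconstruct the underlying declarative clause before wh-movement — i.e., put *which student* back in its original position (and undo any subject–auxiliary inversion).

'which student' is the object of the preposition 'to'. Fronting leaves a gap immediately after 'to':
Which student would Mateo report that the director must apologize to ___ in October?

Mateo would report that the director must apologize to which student in October.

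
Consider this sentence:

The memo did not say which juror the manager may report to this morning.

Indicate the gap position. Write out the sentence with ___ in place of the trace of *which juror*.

Underlying clause: The manager may report to which juror this morning.
'which juror' functions as the object of the preposition 'to'. The gap is right after 'to'.

The memo did not say which juror the manager may report to ___ this morning.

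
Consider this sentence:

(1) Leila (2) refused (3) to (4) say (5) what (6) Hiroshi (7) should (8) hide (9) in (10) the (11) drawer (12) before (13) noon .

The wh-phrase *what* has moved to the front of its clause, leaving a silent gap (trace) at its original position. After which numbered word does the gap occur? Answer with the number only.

Before movement: Hiroshi should hide what in the drawer before noon.
'what' functions as the direct object of 'hide'. Wh-movement fronts it, leaving a gap right after 'hide':
Leila refused to say what Hiroshi should hide ___ in the drawer before noon.
'hide' is word 8.

8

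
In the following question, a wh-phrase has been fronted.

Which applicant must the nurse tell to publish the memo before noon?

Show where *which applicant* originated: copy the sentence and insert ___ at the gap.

Which applicant must the nurse tell ___ to publish the memo before noon?

Pre-movement form: The nurse must tell which applicant to publish the memo before noon.
The filler 'which applicant' is interpreted as the direct object of 'tell'. The gap is right after 'tell'.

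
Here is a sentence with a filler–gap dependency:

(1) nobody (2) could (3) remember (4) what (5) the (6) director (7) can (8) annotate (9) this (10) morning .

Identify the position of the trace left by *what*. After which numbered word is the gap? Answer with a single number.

8

Pre-movement form: The director can annotate what this morning.
The filler 'what' is interpreted as the direct object of 'annotate'. Wh-movement fronts it, leaving a gap right after 'annotate':
Nobody could remember what the director can annotate ___ this morning.
'annotate' is word 8.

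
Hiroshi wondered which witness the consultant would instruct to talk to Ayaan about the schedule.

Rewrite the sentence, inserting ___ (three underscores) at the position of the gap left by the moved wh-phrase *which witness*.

Hiroshi wondered which witness the consultant would instruct ___ to talk to Ayaan about the schedule.

Pre-movement form: The consultant would instruct which witness to talk to Ayaan about the schedule.
'which witness' is the direct object of 'instruct'. The gap is right after 'instruct'.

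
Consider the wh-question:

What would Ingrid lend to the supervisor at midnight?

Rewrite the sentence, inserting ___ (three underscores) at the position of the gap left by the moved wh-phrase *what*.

Pre-movement form: Ingrid would lend what to the supervisor at midnight.
'what' functions as the direct object of 'lend'. The gap is right after 'lend'.

What would Ingrid lend ___ to the supervisor at midnight?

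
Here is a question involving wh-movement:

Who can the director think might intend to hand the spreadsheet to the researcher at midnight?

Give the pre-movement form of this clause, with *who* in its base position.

The director can think who might intend to hand the spreadsheet to the researcher at midnight.

The filler 'who' is interpreted as the subject of the clause embedded under 'think'. Wh-movement fronts it, leaving a gap right after 'think':
Who can the director think ___ might intend to hand the spreadsheet to the researcher at midnight?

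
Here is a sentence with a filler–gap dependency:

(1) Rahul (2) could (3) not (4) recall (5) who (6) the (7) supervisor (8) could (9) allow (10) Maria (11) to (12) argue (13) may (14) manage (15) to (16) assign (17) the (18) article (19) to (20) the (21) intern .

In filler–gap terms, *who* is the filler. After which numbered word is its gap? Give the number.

Before movement: The supervisor could allow Maria to argue who may manage to assign the article to the intern.
'who' functions as the subject of the clause embedded under 'argue'. Wh-movement fronts it, leaving a gap right after 'argue':
Rahul could not recall who the supervisor could allow Maria to argue ___ may manage to assign the article to the intern.
'argue' is word 12.

12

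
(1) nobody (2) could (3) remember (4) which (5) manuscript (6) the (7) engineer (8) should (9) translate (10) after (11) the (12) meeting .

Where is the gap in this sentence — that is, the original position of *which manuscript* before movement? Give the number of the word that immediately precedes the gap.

Before movement: The engineer should translate which manuscript after the meeting.
'which manuscript' functions as the direct object of 'translate'. It moves to the left edge, and the trace sits right after 'translate':
Nobody could remember which manuscript the engineer should translate ___ after the meeting.
'translate' is word 9.

9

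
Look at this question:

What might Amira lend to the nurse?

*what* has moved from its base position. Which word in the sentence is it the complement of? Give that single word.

Pre-movement form: Amira might lend what to the nurse.
The filler 'what' is interpreted as the direct object of 'lend'. Wh-movement fronts it, leaving a gap right after 'lend':
What might Amira lend ___ to the nurse?

lend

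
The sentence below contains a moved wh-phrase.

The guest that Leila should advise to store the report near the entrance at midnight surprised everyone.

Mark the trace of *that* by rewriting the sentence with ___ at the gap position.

The guest that Leila should advise ___ to store the report near the entrance at midnight surprised everyone.

'that' functions as the direct object of 'advise'. The gap is right after 'advise'.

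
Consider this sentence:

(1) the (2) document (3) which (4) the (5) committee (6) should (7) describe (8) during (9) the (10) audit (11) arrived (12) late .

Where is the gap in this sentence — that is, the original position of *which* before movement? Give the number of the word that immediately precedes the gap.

The filler 'which' is interpreted as the direct object of 'describe'. It moves to the left edge, and the trace sits right after 'describe':
The document which the committee should describe ___ during the audit arrived late.
'describe' is word 7.

7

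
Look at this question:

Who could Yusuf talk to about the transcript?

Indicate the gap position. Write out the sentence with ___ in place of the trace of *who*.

Who could Yusuf talk to ___ about the transcript?

Underlying clause: Yusuf could talk to who about the transcript.
'who' is the object of the preposition 'to'. The gap is right after 'to'.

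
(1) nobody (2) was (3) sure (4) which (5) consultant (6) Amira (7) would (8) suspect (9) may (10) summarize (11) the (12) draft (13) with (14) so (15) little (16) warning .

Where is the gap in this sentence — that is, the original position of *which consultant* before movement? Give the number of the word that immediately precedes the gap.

Underlying clause: Amira would suspect which consultant may summarize the draft with so little warning.
'which consultant' functions as the subject of the clause embedded under 'suspect'. Fronting leaves a gap immediately after 'suspect':
Nobody was sure which consultant Amira would suspect ___ may summarize the draft with so little warning.
'suspect' is word 8.

8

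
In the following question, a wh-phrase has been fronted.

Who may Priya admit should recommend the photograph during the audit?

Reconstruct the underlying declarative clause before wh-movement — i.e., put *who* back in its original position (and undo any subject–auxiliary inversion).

'who' functions as the subject of the clause embedded under 'admit'. It moves to the left edge, and the trace sits right after 'admit':
Who may Priya admit ___ should recommend the photograph during the audit?

Priya may admit who should recommend the photograph during the audit.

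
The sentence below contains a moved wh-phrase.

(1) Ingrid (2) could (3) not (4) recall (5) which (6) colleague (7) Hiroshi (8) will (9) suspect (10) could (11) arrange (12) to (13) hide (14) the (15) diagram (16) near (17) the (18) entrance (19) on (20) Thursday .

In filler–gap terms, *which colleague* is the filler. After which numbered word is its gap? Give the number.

Underlying clause: Hiroshi will suspect which colleague could arrange to hide the diagram near the entrance on Thursday.
'which colleague' functions as the subject of the clause embedded under 'suspect'. Fronting leaves a gap immediately after 'suspect':
Ingrid could not recall which colleague Hiroshi will suspect ___ could arrange to hide the diagram near the entrance on Thursday.
'suspect' is word 9.

9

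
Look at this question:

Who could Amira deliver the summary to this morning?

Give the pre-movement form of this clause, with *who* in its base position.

Amira could deliver the summary to who this morning.

'who' functions as the object of the preposition 'to' (recipient of 'deliver'). Fronting leaves a gap immediately after 'to':
Who could Amira deliver the summary to ___ this morning?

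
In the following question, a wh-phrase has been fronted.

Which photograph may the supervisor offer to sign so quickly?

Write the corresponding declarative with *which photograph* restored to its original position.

'which photograph' is the direct object of 'sign'. It moves to the left edge, and the trace sits right after 'sign':
Which photograph may the supervisor offer to sign ___ so quickly?

The supervisor may offer to sign which photograph so quickly.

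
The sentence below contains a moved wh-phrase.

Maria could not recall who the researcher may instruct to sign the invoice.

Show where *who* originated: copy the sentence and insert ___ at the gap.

Maria could not recall who the researcher may instruct ___ to sign the invoice.

Underlying clause: The researcher may instruct who to sign the invoice.
'who' functions as the direct object of 'instruct'. The gap is right after 'instruct'.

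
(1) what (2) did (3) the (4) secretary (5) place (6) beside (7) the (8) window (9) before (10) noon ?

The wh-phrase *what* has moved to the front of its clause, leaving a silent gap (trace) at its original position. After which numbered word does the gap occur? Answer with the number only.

5

Underlying clause: The secretary did place what beside the window before noon.
The filler 'what' is interpreted as the direct object of 'place'. Wh-movement fronts it, leaving a gap right after 'place':
What did the secretary place ___ beside the window before noon?
'place' is word 5.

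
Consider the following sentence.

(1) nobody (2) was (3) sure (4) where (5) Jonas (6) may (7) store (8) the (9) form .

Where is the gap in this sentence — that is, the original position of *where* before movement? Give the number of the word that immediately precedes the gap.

9

In situ: Jonas may store the form where.
'where' is the locative complement of 'store'. Fronting leaves a gap immediately after 'form':
Nobody was sure where Jonas may store the form ___.
'form' is word 9.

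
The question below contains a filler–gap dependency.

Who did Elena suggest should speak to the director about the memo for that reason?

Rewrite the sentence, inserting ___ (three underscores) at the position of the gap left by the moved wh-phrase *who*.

Who did Elena suggest ___ should speak to the director about the memo for that reason?

In situ: Elena did suggest who should speak to the director about the memo for that reason.
'who' functions as the subject of the clause embedded under 'suggest'. The gap is right after 'suggest'.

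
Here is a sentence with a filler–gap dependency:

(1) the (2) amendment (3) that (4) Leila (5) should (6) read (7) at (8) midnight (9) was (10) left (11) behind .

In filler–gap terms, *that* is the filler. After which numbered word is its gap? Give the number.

The filler 'that' is interpreted as the direct object of 'read'. Fronting leaves a gap immediately after 'read':
The amendment that Leila should read ___ at midnight was left behind.
'read' is word 6.

6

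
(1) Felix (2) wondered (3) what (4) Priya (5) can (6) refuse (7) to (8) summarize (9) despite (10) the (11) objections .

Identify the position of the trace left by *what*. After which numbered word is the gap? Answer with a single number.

8

In situ: Priya can refuse to summarize what despite the objections.
'what' is the direct object of 'summarize'. It moves to the left edge, and the trace sits right after 'summarize':
Felix wondered what Priya can refuse to summarize ___ despite the objections.
'summarize' is word 8.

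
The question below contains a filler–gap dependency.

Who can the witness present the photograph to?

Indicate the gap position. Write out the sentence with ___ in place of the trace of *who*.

Who can the witness present the photograph to ___?

Before movement: The witness can present the photograph to who.
'who' functions as the object of the preposition 'to' (recipient of 'present'). The gap is right after 'to'.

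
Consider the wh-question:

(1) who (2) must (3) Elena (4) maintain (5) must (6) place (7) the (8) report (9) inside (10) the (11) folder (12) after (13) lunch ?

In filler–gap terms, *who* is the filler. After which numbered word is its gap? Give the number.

4

Before movement: Elena must maintain who must place the report inside the folder after lunch.
'who' functions as the subject of the clause embedded under 'maintain'. Fronting leaves a gap immediately after 'maintain':
Who must Elena maintain ___ must place the report inside the folder after lunch?
'maintain' is word 4.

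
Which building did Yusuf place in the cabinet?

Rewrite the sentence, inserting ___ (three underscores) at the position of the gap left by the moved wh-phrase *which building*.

Before movement: Yusuf did place which building in the cabinet.
'which building' functions as the direct object of 'place'. The gap is right after 'place'.

Which building did Yusuf place ___ in the cabinet?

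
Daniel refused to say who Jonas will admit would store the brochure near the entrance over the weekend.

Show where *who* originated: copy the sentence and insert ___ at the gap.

In situ: Jonas will admit who would store the brochure near the entrance over the weekend.
'who' functions as the subject of the clause embedded under 'admit'. The gap is right after 'admit'.

Daniel refused to say who Jonas will admit ___ would store the brochure near the entrance over the weekend.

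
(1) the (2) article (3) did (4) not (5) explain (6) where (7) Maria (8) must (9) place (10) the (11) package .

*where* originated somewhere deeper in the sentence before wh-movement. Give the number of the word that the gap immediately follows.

11

Pre-movement form: Maria must place the package where.
'where' functions as the locative complement of 'place'. Fronting leaves a gap immediately after 'package':
The article did not explain where Maria must place the package ___.
'package' is word 11.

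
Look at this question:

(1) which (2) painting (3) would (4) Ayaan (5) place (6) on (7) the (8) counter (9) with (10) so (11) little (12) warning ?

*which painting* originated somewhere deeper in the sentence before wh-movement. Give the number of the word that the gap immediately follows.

5

In situ: Ayaan would place which painting on the counter with so little warning.
The filler 'which painting' is interpreted as the direct object of 'place'. It moves to the left edge, and the trace sits right after 'place':
Which painting would Ayaan place ___ on the counter with so little warning?
'place' is word 5.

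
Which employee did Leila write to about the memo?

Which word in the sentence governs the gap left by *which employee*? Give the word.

Before movement: Leila did write to which employee about the memo.
'which employee' is the object of the preposition 'to'. Fronting leaves a gap immediately after 'to':
Which employee did Leila write to ___ about the memo?

to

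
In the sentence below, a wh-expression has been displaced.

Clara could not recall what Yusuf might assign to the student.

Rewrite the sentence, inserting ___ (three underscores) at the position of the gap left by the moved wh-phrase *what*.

Clara could not recall what Yusuf might assign ___ to the student.

Pre-movement form: Yusuf might assign what to the student.
'what' functions as the direct object of 'assign'. The gap is right after 'assign'.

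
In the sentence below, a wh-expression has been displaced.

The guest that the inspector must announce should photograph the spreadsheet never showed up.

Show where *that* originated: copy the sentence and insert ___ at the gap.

The filler 'that' is interpreted as the subject of the clause embedded under 'announce'. The gap is right after 'announce'.

The guest that the inspector must announce ___ should photograph the spreadsheet never showed up.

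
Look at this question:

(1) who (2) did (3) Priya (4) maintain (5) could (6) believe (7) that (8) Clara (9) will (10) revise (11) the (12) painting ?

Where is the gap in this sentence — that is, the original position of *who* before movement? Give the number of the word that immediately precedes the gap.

4

In situ: Priya did maintain who could believe that Clara will revise the painting.
The filler 'who' is interpreted as the subject of the clause embedded under 'maintain'. Wh-movement fronts it, leaving a gap right after 'maintain':
Who did Priya maintain ___ could believe that Clara will revise the painting?
'maintain' is word 4.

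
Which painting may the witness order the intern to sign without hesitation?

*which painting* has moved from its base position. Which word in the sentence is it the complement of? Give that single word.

Pre-movement form: The witness may order the intern to sign which painting without hesitation.
'which painting' is the direct object of 'sign'. It moves to the left edge, and the trace sits right after 'sign':
Which painting may the witness order the intern to sign ___ without hesitation?

sign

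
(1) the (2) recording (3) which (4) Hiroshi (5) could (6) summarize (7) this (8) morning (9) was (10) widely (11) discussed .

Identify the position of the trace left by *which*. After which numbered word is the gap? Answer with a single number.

'which' functions as the direct object of 'summarize'. Wh-movement fronts it, leaving a gap right after 'summarize':
The recording which Hiroshi could summarize ___ this morning was widely discussed.
'summarize' is word 6.

6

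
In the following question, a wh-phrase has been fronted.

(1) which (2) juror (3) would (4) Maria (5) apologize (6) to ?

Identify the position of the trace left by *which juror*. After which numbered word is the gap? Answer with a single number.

6

Before movement: Maria would apologize to which juror.
'which juror' is the object of the preposition 'to'. Fronting leaves a gap immediately after 'to':
Which juror would Maria apologize to ___?
'to' is word 6.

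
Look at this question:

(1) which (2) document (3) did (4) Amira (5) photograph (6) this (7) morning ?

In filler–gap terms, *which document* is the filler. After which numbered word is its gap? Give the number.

5

In situ: Amira did photograph which document this morning.
The filler 'which document' is interpreted as the direct object of 'photograph'. It moves to the left edge, and the trace sits right after 'photograph':
Which document did Amira photograph ___ this morning?
'photograph' is word 5.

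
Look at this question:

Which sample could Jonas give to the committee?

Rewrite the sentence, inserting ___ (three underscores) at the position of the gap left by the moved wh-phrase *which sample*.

In situ: Jonas could give which sample to the committee.
'which sample' is the direct object of 'give'. The gap is right after 'give'.

Which sample could Jonas give ___ to the committee?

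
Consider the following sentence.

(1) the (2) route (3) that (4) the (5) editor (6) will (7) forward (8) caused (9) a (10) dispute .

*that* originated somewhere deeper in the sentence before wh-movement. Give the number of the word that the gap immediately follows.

'that' functions as the direct object of 'forward'. Wh-movement fronts it, leaving a gap right after 'forward':
The route that the editor will forward ___ caused a dispute.
'forward' is word 7.

7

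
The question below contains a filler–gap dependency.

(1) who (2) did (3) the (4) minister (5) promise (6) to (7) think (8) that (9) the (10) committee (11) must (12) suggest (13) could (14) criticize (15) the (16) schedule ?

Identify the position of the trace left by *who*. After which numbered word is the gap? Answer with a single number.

Before movement: The minister did promise to think that the committee must suggest who could criticize the schedule.
'who' functions as the subject of the clause embedded under 'suggest'. Fronting leaves a gap immediately after 'suggest':
Who did the minister promise to think that the committee must suggest ___ could criticize the schedule?
'suggest' is word 12.

12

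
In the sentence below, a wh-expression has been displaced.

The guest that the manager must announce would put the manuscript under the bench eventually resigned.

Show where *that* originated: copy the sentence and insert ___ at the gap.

The guest that the manager must announce ___ would put the manuscript under the bench eventually resigned.

'that' is the subject of the clause embedded under 'announce'. The gap is right after 'announce'.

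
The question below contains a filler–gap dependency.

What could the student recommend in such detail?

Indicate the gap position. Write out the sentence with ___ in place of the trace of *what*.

Pre-movement form: The student could recommend what in such detail.
The filler 'what' is interpreted as the direct object of 'recommend'. The gap is right after 'recommend'.

What could the student recommend ___ in such detail?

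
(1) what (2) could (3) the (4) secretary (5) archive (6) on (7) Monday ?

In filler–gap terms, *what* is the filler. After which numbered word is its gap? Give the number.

5

Before movement: The secretary could archive what on Monday.
'what' functions as the direct object of 'archive'. It moves to the left edge, and the trace sits right after 'archive':
What could the secretary archive ___ on Monday?
'archive' is word 5.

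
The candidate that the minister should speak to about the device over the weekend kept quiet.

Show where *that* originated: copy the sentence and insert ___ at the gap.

'that' functions as the object of the preposition 'to'. The gap is right after 'to'.

The candidate that the minister should speak to ___ about the device over the weekend kept quiet.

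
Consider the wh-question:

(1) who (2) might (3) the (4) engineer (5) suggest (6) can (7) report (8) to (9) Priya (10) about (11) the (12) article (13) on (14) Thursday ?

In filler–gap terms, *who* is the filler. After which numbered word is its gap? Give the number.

5

Pre-movement form: The engineer might suggest who can report to Priya about the article on Thursday.
The filler 'who' is interpreted as the subject of the clause embedded under 'suggest'. It moves to the left edge, and the trace sits right after 'suggest':
Who might the engineer suggest ___ can report to Priya about the article on Thursday?
'suggest' is word 5.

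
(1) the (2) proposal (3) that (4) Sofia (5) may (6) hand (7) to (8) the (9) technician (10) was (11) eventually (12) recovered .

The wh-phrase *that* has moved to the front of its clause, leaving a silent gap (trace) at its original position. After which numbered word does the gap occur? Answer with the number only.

'that' is the direct object of 'hand'. Wh-movement fronts it, leaving a gap right after 'hand':
The proposal that Sofia may hand ___ to the technician was eventually recovered.
'hand' is word 6.

6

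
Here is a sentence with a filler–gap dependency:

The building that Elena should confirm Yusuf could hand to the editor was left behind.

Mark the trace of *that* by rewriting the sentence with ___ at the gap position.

'that' is the direct object of 'hand'. The gap is right after 'hand'.

The building that Elena should confirm Yusuf could hand ___ to the editor was left behind.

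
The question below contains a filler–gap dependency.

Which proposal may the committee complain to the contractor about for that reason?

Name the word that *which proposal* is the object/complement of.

about

Pre-movement form: The committee may complain to the contractor about which proposal for that reason.
'which proposal' is the object of the preposition 'about'. Fronting leaves a gap immediately after 'about':
Which proposal may the committee complain to the contractor about ___ for that reason?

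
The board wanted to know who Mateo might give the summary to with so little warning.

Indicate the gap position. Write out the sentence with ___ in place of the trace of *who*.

The board wanted to know who Mateo might give the summary to ___ with so little warning.

Pre-movement form: Mateo might give the summary to who with so little warning.
'who' is the object of the preposition 'to' (recipient of 'give'). The gap is right after 'to'.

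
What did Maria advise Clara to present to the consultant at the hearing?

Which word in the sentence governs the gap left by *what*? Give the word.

present

In situ: Maria did advise Clara to present what to the consultant at the hearing.
'what' functions as the direct object of 'present'. It moves to the left edge, and the trace sits right after 'present':
What did Maria advise Clara to present ___ to the consultant at the hearing?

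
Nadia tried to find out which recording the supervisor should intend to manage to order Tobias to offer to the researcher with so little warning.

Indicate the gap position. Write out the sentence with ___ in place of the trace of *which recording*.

Nadia tried to find out which recording the supervisor should intend to manage to order Tobias to offer ___ to the researcher with so little warning.

Pre-movement form: The supervisor should intend to manage to order Tobias to offer which recording to the researcher with so little warning.
The filler 'which recording' is interpreted as the direct object of 'offer'. The gap is right after 'offer'.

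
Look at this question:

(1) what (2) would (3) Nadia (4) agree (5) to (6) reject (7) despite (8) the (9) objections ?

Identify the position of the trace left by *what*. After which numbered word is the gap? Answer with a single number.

6

Before movement: Nadia would agree to reject what despite the objections.
'what' is the direct object of 'reject'. It moves to the left edge, and the trace sits right after 'reject':
What would Nadia agree to reject ___ despite the objections?
'reject' is word 6.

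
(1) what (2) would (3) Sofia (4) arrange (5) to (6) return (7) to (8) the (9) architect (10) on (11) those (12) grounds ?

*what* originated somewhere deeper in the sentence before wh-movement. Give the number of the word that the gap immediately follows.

Pre-movement form: Sofia would arrange to return what to the architect on those grounds.
The filler 'what' is interpreted as the direct object of 'return'. It moves to the left edge, and the trace sits right after 'return':
What would Sofia arrange to return ___ to the architect on those grounds?
'return' is word 6.

6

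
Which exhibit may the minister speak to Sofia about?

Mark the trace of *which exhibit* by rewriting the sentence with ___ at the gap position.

Pre-movement form: The minister may speak to Sofia about which exhibit.
'which exhibit' functions as the object of the preposition 'about'. The gap is right after 'about'.

Which exhibit may the minister speak to Sofia about ___?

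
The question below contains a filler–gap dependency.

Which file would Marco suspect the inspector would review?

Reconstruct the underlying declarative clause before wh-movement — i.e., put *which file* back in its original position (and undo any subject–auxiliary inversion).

Marco would suspect the inspector would review which file.

'which file' is the direct object of 'review'. It moves to the left edge, and the trace sits right after 'review':
Which file would Marco suspect the inspector would review ___?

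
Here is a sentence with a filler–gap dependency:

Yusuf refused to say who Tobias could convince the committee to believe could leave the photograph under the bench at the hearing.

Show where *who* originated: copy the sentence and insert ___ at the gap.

Yusuf refused to say who Tobias could convince the committee to believe ___ could leave the photograph under the bench at the hearing.

In situ: Tobias could convince the committee to believe who could leave the photograph under the bench at the hearing.
'who' is the subject of the clause embedded under 'believe'. The gap is right after 'believe'.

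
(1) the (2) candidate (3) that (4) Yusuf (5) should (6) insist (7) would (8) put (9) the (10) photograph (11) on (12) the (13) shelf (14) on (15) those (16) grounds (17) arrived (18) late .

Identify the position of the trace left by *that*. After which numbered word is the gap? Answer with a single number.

'that' functions as the subject of the clause embedded under 'insist'. Fronting leaves a gap immediately after 'insist':
The candidate that Yusuf should insist ___ would put the photograph on the shelf on those grounds arrived late.
'insist' is word 6.

6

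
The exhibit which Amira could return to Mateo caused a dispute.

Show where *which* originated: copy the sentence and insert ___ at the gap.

'which' functions as the direct object of 'return'. The gap is right after 'return'.

The exhibit which Amira could return ___ to Mateo caused a dispute.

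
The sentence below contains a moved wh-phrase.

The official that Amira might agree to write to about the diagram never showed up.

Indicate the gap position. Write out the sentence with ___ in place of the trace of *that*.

'that' is the object of the preposition 'to'. The gap is right after 'to'.

The official that Amira might agree to write to ___ about the diagram never showed up.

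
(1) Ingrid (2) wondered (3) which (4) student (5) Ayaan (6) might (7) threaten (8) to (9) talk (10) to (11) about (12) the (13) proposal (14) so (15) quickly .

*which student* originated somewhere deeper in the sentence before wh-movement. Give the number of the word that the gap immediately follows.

In situ: Ayaan might threaten to talk to which student about the proposal so quickly.
The filler 'which student' is interpreted as the object of the preposition 'to'. Wh-movement fronts it, leaving a gap right after 'to':
Ingrid wondered which student Ayaan might threaten to talk to ___ about the proposal so quickly.
'to' is word 10.

10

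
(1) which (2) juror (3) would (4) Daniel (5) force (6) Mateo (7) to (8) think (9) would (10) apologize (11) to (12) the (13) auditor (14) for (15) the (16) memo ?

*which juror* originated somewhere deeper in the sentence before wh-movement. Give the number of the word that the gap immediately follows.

8

Underlying clause: Daniel would force Mateo to think which juror would apologize to the auditor for the memo.
'which juror' is the subject of the clause embedded under 'think'. Wh-movement fronts it, leaving a gap right after 'think':
Which juror would Daniel force Mateo to think ___ would apologize to the auditor for the memo?
'think' is word 8.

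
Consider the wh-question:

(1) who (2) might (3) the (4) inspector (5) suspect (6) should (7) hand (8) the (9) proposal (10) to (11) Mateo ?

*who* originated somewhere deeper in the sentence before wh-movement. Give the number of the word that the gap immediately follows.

5

Pre-movement form: The inspector might suspect who should hand the proposal to Mateo.
'who' is the subject of the clause embedded under 'suspect'. It moves to the left edge, and the trace sits right after 'suspect':
Who might the inspector suspect ___ should hand the proposal to Mateo?
'suspect' is word 5.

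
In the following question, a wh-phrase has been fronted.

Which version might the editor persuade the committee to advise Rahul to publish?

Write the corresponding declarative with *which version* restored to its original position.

The editor might persuade the committee to advise Rahul to publish which version.

'which version' is the direct object of 'publish'. Wh-movement fronts it, leaving a gap right after 'publish':
Which version might the editor persuade the committee to advise Rahul to publish ___?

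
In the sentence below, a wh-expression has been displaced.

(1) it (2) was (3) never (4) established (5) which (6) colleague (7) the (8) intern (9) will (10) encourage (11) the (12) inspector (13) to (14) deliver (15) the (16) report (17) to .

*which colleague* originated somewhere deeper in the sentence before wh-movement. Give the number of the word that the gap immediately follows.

In situ: The intern will encourage the inspector to deliver the report to which colleague.
The filler 'which colleague' is interpreted as the object of the preposition 'to' (recipient of 'deliver'). Fronting leaves a gap immediately after 'to':
It was never established which colleague the intern will encourage the inspector to deliver the report to ___.
'to' is word 17.

17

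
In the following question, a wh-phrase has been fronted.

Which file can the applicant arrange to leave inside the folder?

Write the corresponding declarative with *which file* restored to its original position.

The filler 'which file' is interpreted as the direct object of 'leave'. Fronting leaves a gap immediately after 'leave':
Which file can the applicant arrange to leave ___ inside the folder?

The applicant can arrange to leave which file inside the folder.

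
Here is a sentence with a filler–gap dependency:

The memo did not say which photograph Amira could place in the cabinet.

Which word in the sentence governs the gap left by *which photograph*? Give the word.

Underlying clause: Amira could place which photograph in the cabinet.
'which photograph' is the direct object of 'place'. Fronting leaves a gap immediately after 'place':
The memo did not say which photograph Amira could place ___ in the cabinet.

place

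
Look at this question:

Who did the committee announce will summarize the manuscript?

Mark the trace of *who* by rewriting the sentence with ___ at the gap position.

Underlying clause: The committee did announce who will summarize the manuscript.
The filler 'who' is interpreted as the subject of the clause embedded under 'announce'. The gap is right after 'announce'.

Who did the committee announce ___ will summarize the manuscript?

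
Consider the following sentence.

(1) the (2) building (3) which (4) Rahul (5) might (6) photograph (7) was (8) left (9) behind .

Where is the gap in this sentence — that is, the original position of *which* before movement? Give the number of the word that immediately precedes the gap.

6

'which' is the direct object of 'photograph'. Wh-movement fronts it, leaving a gap right after 'photograph':
The building which Rahul might photograph ___ was left behind.
'photograph' is word 6.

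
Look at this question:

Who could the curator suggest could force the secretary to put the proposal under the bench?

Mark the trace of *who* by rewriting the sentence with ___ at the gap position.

Underlying clause: The curator could suggest who could force the secretary to put the proposal under the bench.
'who' functions as the subject of the clause embedded under 'suggest'. The gap is right after 'suggest'.

Who could the curator suggest ___ could force the secretary to put the proposal under the bench?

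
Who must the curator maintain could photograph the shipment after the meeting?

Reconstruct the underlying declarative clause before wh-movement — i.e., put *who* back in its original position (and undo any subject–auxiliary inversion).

The curator must maintain who could photograph the shipment after the meeting.

'who' functions as the subject of the clause embedded under 'maintain'. Fronting leaves a gap immediately after 'maintain':
Who must the curator maintain ___ could photograph the shipment after the meeting?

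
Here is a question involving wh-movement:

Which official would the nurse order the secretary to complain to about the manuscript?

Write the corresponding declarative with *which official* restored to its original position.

'which official' is the object of the preposition 'to'. Fronting leaves a gap immediately after 'to':
Which official would the nurse order the secretary to complain to ___ about the manuscript?

The nurse would order the secretary to complain to which official about the manuscript.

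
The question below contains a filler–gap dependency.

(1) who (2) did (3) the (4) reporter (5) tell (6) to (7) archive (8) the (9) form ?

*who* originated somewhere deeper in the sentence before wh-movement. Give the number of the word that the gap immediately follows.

5

Underlying clause: The reporter did tell who to archive the form.
The filler 'who' is interpreted as the direct object of 'tell'. Fronting leaves a gap immediately after 'tell':
Who did the reporter tell ___ to archive the form?
'tell' is word 5.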